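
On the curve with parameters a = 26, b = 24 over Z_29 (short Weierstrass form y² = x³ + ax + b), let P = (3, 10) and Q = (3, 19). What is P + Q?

The two points share x = 3 and their y-coordinates satisfy 10 + 19 ≡ 0 (mod 29), so they are inverses. Their sum is O.

O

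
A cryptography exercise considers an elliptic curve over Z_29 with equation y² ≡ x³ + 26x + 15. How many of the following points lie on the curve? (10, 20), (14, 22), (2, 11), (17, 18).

2

(10, 20): 20² ≡ 23, rhs ≡ 28 → off.
(14, 22): 22² ≡ 20, rhs ≡ 20 → on.
(2, 11): 11² ≡ 5, rhs ≡ 17 → off.
(17, 18): 18² ≡ 5, rhs ≡ 5 → on.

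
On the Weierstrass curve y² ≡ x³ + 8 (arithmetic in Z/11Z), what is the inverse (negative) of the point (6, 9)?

(6, 2)

-(6, 9) = (6, -9 mod 11) = (6, 2).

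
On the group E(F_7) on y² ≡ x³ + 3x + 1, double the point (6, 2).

tangent at (6, 2): λ = (3·6² + 3)/(2·2) ≡ 6/4. 4⁻¹ ≡ 2 (mod 7) since 4·2 = 8 ≡ 1, so λ ≡ 6·2 ≡ 5.
  x = λ² - 6 - 6 = 25 - 12 ≡ 6; y = λ·(6 - 6) - 2 ≡ 5. → (6, 5)

(6, 5)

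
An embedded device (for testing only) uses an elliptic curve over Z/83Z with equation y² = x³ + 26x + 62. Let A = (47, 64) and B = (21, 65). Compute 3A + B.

(15, 3)

First 3A:
Repeated addition: build up to 3A.
2A: tangent at (47, 64): λ = (3·47² + 26)/(2·64) ≡ 13/45. 45⁻¹ ≡ 24 (mod 83) since 45·24 = 1080 ≡ 1, so λ ≡ 13·24 ≡ 63.
  x = λ² - 47 - 47 = 3969 - 94 ≡ 57; y = λ·(47 - 57) - 64 ≡ 53. → (57, 53)
3A: (57, 53) + (47, 64). λ = (64 - 53)/(47 - 57) ≡ 11/73 mod 83. 73⁻¹ ≡ 58 (mod 83), so λ ≡ 57.
  x = λ² - 57 - 47 = 3249 - 104 ≡ 74; y = λ·(57 - 74) - 53 ≡ 57. → (74, 57)
3A = (74, 57).
Finally 3A + B:
(74, 57) + (21, 65). λ = (65 - 57)/(21 - 74) ≡ 8/30 mod 83. 30⁻¹ ≡ 36 (mod 83), so λ ≡ 39.
  x = λ² - 74 - 21 = 1521 - 95 ≡ 15; y = λ·(74 - 15) - 57 ≡ 3. → (15, 3)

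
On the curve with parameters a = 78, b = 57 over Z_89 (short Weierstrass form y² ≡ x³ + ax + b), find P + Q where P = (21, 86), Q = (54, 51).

(21, 86) + (54, 51). λ = (51 - 86)/(54 - 21) ≡ 54/33 mod 89. 33⁻¹ ≡ 27 (mod 89) since 33·27 = 891 ≡ 1, so λ ≡ 34.
  x = λ² - 21 - 54 = 1156 - 75 ≡ 13; y = λ·(21 - 13) - 86 ≡ 8. → (13, 8)

(13, 8)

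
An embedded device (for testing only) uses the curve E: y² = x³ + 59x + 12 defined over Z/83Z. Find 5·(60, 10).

(23, 16)

Write G = (60, 10).
Repeated addition: build up to 5G.
2G: tangent at (60, 10): λ = (3·60² + 59)/(2·10) ≡ 69/20. 20⁻¹ ≡ 54 (mod 83), so λ ≡ 69·54 ≡ 74.
  x = λ² - 60 - 60 = 5476 - 120 ≡ 44; y = λ·(60 - 44) - 10 ≡ 12. → (44, 12)
3G: (44, 12) + (60, 10). λ = (10 - 12)/(60 - 44) ≡ 81/16 mod 83. 16⁻¹ ≡ 26 (mod 83) since 16·26 = 416 ≡ 1, so λ ≡ 31.
  x = λ² - 44 - 60 = 961 - 104 ≡ 27; y = λ·(44 - 27) - 12 ≡ 17. → (27, 17)
4G: (27, 17) + (60, 10). λ = (10 - 17)/(60 - 27) ≡ 76/33 mod 83. 33⁻¹ ≡ 78 (mod 83) since 33·78 = 2574 ≡ 1, so λ ≡ 35.
  x = λ² - 27 - 60 = 1225 - 87 ≡ 59; y = λ·(27 - 59) - 17 ≡ 25. → (59, 25)
5G: (59, 25) + (60, 10). λ = (10 - 25)/(60 - 59) ≡ 68/1 mod 83. 1⁻¹ ≡ 1 (mod 83) since 1·1 = 1 ≡ 1, so λ ≡ 68.
  x = λ² - 59 - 60 = 4624 - 119 ≡ 23; y = λ·(59 - 23) - 25 ≡ 16. → (23, 16)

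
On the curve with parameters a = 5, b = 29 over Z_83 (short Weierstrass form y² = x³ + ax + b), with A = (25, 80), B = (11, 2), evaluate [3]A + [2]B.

(49, 48)

First 3A:
Repeated addition: build up to 3A.
2A: tangent at (25, 80): λ = (3·25² + 5)/(2·80) ≡ 54/77. 77⁻¹ ≡ 69 (mod 83), so λ ≡ 54·69 ≡ 74.
  x = λ² - 25 - 25 = 5476 - 50 ≡ 31; y = λ·(25 - 31) - 80 ≡ 57. → (31, 57)
3A: (31, 57) + (25, 80). λ = (80 - 57)/(25 - 31) ≡ 23/77 mod 83. 77⁻¹ ≡ 69 (mod 83) since 77·69 = 5313 ≡ 1, so λ ≡ 10.
  x = λ² - 31 - 25 = 100 - 56 ≡ 44; y = λ·(31 - 44) - 57 ≡ 62. → (44, 62)
3A = (44, 62).
Next 2B:
Repeated addition: build up to 2B.
2B: tangent at (11, 2): λ = (3·11² + 5)/(2·2) ≡ 36/4. 4⁻¹ ≡ 21 (mod 83) since 4·21 = 84 ≡ 1, so λ ≡ 36·21 ≡ 9.
  x = λ² - 11 - 11 = 81 - 22 ≡ 59; y = λ·(11 - 59) - 2 ≡ 64. → (59, 64)
2B = (59, 64).
Finally 3A + 2B:
(44, 62) + (59, 64). λ = (64 - 62)/(59 - 44) ≡ 2/15 mod 83. 15⁻¹ ≡ 72 (mod 83) since 15·72 = 1080 ≡ 1, so λ ≡ 61.
  x = λ² - 44 - 59 = 3721 - 103 ≡ 49; y = λ·(44 - 49) - 62 ≡ 48. → (49, 48)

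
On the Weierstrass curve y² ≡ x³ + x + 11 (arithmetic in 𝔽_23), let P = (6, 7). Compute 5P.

Repeated addition: build up to 5P.
2P: tangent at (6, 7): λ = (3·6² + 1)/(2·7) ≡ 17/14. 14⁻¹ ≡ 5 (mod 23), so λ ≡ 17·5 ≡ 16.
  x = λ² - 6 - 6 = 256 - 12 ≡ 14; y = λ·(6 - 14) - 7 ≡ 3. → (14, 3)
3P: (14, 3) + (6, 7). λ = (7 - 3)/(6 - 14) ≡ 4/15 mod 23. 15⁻¹ ≡ 20 (mod 23), so λ ≡ 11.
  x = λ² - 14 - 6 = 121 - 20 ≡ 9; y = λ·(14 - 9) - 3 ≡ 6. → (9, 6)
4P: (9, 6) + (6, 7). λ = (7 - 6)/(6 - 9) ≡ 1/20 mod 23. 20⁻¹ ≡ 15 (mod 23), so λ ≡ 15.
  x = λ² - 9 - 6 = 225 - 15 ≡ 3; y = λ·(9 - 3) - 6 ≡ 15. → (3, 15)
5P: (3, 15) + (6, 7). λ = (7 - 15)/(6 - 3) ≡ 15/3 mod 23. 3⁻¹ ≡ 8 (mod 23) since 3·8 = 24 ≡ 1, so λ ≡ 5.
  x = λ² - 3 - 6 = 25 - 9 ≡ 16; y = λ·(3 - 16) - 15 ≡ 12. → (16, 12)

(16, 12)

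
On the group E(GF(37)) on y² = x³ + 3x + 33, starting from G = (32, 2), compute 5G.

(14, 9)

Double-and-add on 5 = (101)₂. Start with G = (32, 2) for the leading 1-bit.
double: tangent at (32, 2): λ = (3·32² + 3)/(2·2) ≡ 4/4. 4⁻¹ ≡ 28 (mod 37), so λ ≡ 4·28 ≡ 1.
  x = λ² - 32 - 32 = 1 - 64 ≡ 11; y = λ·(32 - 11) - 2 ≡ 19. → (11, 19)
double: tangent at (11, 19): λ = (3·11² + 3)/(2·19) ≡ 33/1. 1⁻¹ ≡ 1 (mod 37) since 1·1 = 1 ≡ 1, so λ ≡ 33·1 ≡ 33.
  x = λ² - 11 - 11 = 1089 - 22 ≡ 31; y = λ·(11 - 31) - 19 ≡ 24. → (31, 24)
add G: (31, 24) + (32, 2). λ = (2 - 24)/(32 - 31) ≡ 15/1 mod 37. 1⁻¹ ≡ 1 (mod 37), so λ ≡ 15.
  x = λ² - 31 - 32 = 225 - 63 ≡ 14; y = λ·(31 - 14) - 24 ≡ 9. → (14, 9)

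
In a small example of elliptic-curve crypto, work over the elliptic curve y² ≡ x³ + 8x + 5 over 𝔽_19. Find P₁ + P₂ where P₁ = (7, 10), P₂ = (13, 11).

(8, 12)

(7, 10) + (13, 11). λ = (11 - 10)/(13 - 7) ≡ 1/6 mod 19. 6⁻¹ ≡ 16 (mod 19) since 6·16 = 96 ≡ 1, so λ ≡ 16.
  x = λ² - 7 - 13 = 256 - 20 ≡ 8; y = λ·(7 - 8) - 10 ≡ 12. → (8, 12)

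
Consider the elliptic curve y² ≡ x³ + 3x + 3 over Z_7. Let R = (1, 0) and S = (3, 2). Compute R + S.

(4, 4)

(1, 0) + (3, 2). λ = (2 - 0)/(3 - 1) ≡ 2/2 mod 7. 2⁻¹ ≡ 4 (mod 7) since 2·4 = 8 ≡ 1, so λ ≡ 1.
  x = λ² - 1 - 3 = 1 - 4 ≡ 4; y = λ·(1 - 4) - 0 ≡ 4. → (4, 4)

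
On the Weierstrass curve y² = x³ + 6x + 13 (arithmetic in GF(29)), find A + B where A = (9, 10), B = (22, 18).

(9, 10) + (22, 18). λ = (18 - 10)/(22 - 9) ≡ 8/13 mod 29. 13⁻¹ ≡ 9 (mod 29) since 13·9 = 117 ≡ 1, so λ ≡ 14.
  x = λ² - 9 - 22 = 196 - 31 ≡ 20; y = λ·(9 - 20) - 10 ≡ 10. → (20, 10)

(20, 10)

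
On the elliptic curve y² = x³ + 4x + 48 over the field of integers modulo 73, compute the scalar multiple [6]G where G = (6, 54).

Repeated addition: build up to 6G.
2G: tangent at (6, 54): λ = (3·6² + 4)/(2·54) ≡ 39/35. 35⁻¹ ≡ 48 (mod 73) since 35·48 = 1680 ≡ 1, so λ ≡ 39·48 ≡ 47.
  x = λ² - 6 - 6 = 2209 - 12 ≡ 7; y = λ·(6 - 7) - 54 ≡ 45. → (7, 45)
3G: (7, 45) + (6, 54). λ = (54 - 45)/(6 - 7) ≡ 9/72 mod 73. 72⁻¹ ≡ 72 (mod 73) since 72·72 = 5184 ≡ 1, so λ ≡ 64.
  x = λ² - 7 - 6 = 4096 - 13 ≡ 68; y = λ·(7 - 68) - 45 ≡ 66. → (68, 66)
4G: (68, 66) + (6, 54). λ = (54 - 66)/(6 - 68) ≡ 61/11 mod 73. 11⁻¹ ≡ 20 (mod 73), so λ ≡ 52.
  x = λ² - 68 - 6 = 2704 - 74 ≡ 2; y = λ·(68 - 2) - 66 ≡ 8. → (2, 8)
5G: (2, 8) + (6, 54). λ = (54 - 8)/(6 - 2) ≡ 46/4 mod 73. 4⁻¹ ≡ 55 (mod 73) since 4·55 = 220 ≡ 1, so λ ≡ 48.
  x = λ² - 2 - 6 = 2304 - 8 ≡ 33; y = λ·(2 - 33) - 8 ≡ 37. → (33, 37)
6G: (33, 37) + (6, 54). λ = (54 - 37)/(6 - 33) ≡ 17/46 mod 73. 46⁻¹ ≡ 27 (mod 73), so λ ≡ 21.
  x = λ² - 33 - 6 = 441 - 39 ≡ 37; y = λ·(33 - 37) - 37 ≡ 25. → (37, 25)

(37, 25)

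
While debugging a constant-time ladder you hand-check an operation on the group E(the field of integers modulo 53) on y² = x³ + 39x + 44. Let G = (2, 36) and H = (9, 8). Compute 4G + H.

(6, 32)

First 4G:
Double-and-add on 4 = (100)₂. Start with G = (2, 36) for the leading 1-bit.
double: tangent at (2, 36): λ = (3·2² + 39)/(2·36) ≡ 51/19. 19⁻¹ ≡ 14 (mod 53), so λ ≡ 51·14 ≡ 25.
  x = λ² - 2 - 2 = 625 - 4 ≡ 38; y = λ·(2 - 38) - 36 ≡ 18. → (38, 18)
double: tangent at (38, 18): λ = (3·38² + 39)/(2·18) ≡ 25/36. 36⁻¹ ≡ 28 (mod 53) since 36·28 = 1008 ≡ 1, so λ ≡ 25·28 ≡ 11.
  x = λ² - 38 - 38 = 121 - 76 ≡ 45; y = λ·(38 - 45) - 18 ≡ 11. → (45, 11)
4G = (45, 11).
Finally 4G + H:
(45, 11) + (9, 8). λ = (8 - 11)/(9 - 45) ≡ 50/17 mod 53. 17⁻¹ ≡ 25 (mod 53), so λ ≡ 31.
  x = λ² - 45 - 9 = 961 - 54 ≡ 6; y = λ·(45 - 6) - 11 ≡ 32. → (6, 32)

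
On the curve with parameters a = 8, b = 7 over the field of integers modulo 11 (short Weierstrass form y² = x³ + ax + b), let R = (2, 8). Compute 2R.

(1, 7)

tangent at (2, 8): λ = (3·2² + 8)/(2·8) ≡ 9/5. 5⁻¹ ≡ 9 (mod 11) since 5·9 = 45 ≡ 1, so λ ≡ 9·9 ≡ 4.
  x = λ² - 2 - 2 = 16 - 4 ≡ 1; y = λ·(2 - 1) - 8 ≡ 7. → (1, 7)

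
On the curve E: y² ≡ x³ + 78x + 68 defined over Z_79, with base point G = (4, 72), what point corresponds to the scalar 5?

Double-and-add on 5 = (101)₂. Start with G = (4, 72) for the leading 1-bit.
double: tangent at (4, 72): λ = (3·4² + 78)/(2·72) ≡ 47/65. 65⁻¹ ≡ 62 (mod 79), so λ ≡ 47·62 ≡ 70.
  x = λ² - 4 - 4 = 4900 - 8 ≡ 73; y = λ·(4 - 73) - 72 ≡ 75. → (73, 75)
double: tangent at (73, 75): λ = (3·73² + 78)/(2·75) ≡ 28/71. 71⁻¹ ≡ 69 (mod 79), so λ ≡ 28·69 ≡ 36.
  x = λ² - 73 - 73 = 1296 - 146 ≡ 44; y = λ·(73 - 44) - 75 ≡ 21. → (44, 21)
add G: (44, 21) + (4, 72). λ = (72 - 21)/(4 - 44) ≡ 51/39 mod 79. 39⁻¹ ≡ 77 (mod 79), so λ ≡ 56.
  x = λ² - 44 - 4 = 3136 - 48 ≡ 7; y = λ·(44 - 7) - 21 ≡ 76. → (7, 76)

(7, 76)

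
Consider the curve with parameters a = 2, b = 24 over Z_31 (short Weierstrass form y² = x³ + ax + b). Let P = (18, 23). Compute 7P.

(6, 29)

Repeated addition: build up to 7P.
2P: tangent at (18, 23): λ = (3·18² + 2)/(2·23) ≡ 13/15. 15⁻¹ ≡ 29 (mod 31) since 15·29 = 435 ≡ 1, so λ ≡ 13·29 ≡ 5.
  x = λ² - 18 - 18 = 25 - 36 ≡ 20; y = λ·(18 - 20) - 23 ≡ 29. → (20, 29)
3P: (20, 29) + (18, 23). λ = (23 - 29)/(18 - 20) ≡ 25/29 mod 31. 29⁻¹ ≡ 15 (mod 31), so λ ≡ 3.
  x = λ² - 20 - 18 = 9 - 38 ≡ 2; y = λ·(20 - 2) - 29 ≡ 25. → (2, 25)
4P: (2, 25) + (18, 23). λ = (23 - 25)/(18 - 2) ≡ 29/16 mod 31. 16⁻¹ ≡ 2 (mod 31) since 16·2 = 32 ≡ 1, so λ ≡ 27.
  x = λ² - 2 - 18 = 729 - 20 ≡ 27; y = λ·(2 - 27) - 25 ≡ 13. → (27, 13)
5P: (27, 13) + (18, 23). λ = (23 - 13)/(18 - 27) ≡ 10/22 mod 31. 22⁻¹ ≡ 24 (mod 31) since 22·24 = 528 ≡ 1, so λ ≡ 23.
  x = λ² - 27 - 18 = 529 - 45 ≡ 19; y = λ·(27 - 19) - 13 ≡ 16. → (19, 16)
6P: (19, 16) + (18, 23). λ = (23 - 16)/(18 - 19) ≡ 7/30 mod 31. 30⁻¹ ≡ 30 (mod 31) since 30·30 = 900 ≡ 1, so λ ≡ 24.
  x = λ² - 19 - 18 = 576 - 37 ≡ 12; y = λ·(19 - 12) - 16 ≡ 28. → (12, 28)
7P: (12, 28) + (18, 23). λ = (23 - 28)/(18 - 12) ≡ 26/6 mod 31. 6⁻¹ ≡ 26 (mod 31) since 6·26 = 156 ≡ 1, so λ ≡ 25.
  x = λ² - 12 - 18 = 625 - 30 ≡ 6; y = λ·(12 - 6) - 28 ≡ 29. → (6, 29)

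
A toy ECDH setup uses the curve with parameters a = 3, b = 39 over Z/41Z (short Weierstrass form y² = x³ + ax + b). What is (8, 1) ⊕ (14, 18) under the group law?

(35, 25)

(8, 1) + (14, 18). λ = (18 - 1)/(14 - 8) ≡ 17/6 mod 41. 6⁻¹ ≡ 7 (mod 41), so λ ≡ 37.
  x = λ² - 8 - 14 = 1369 - 22 ≡ 35; y = λ·(8 - 35) - 1 ≡ 25. → (35, 25)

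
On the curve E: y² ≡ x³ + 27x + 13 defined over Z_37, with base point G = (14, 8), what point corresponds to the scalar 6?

O

Double-and-add on 6 = (110)₂. Start with G = (14, 8) for the leading 1-bit.
double: tangent at (14, 8): λ = (3·14² + 27)/(2·8) ≡ 23/16. 16⁻¹ ≡ 7 (mod 37) since 16·7 = 112 ≡ 1, so λ ≡ 23·7 ≡ 13.
  x = λ² - 14 - 14 = 169 - 28 ≡ 30; y = λ·(14 - 30) - 8 ≡ 6. → (30, 6)
add G: (30, 6) + (14, 8). λ = (8 - 6)/(14 - 30) ≡ 2/21 mod 37. 21⁻¹ ≡ 30 (mod 37), so λ ≡ 23.
  x = λ² - 30 - 14 = 529 - 44 ≡ 4; y = λ·(30 - 4) - 6 ≡ 0. → (4, 0)
double: (4, 0) + (4, 0): same x and y₁ ≡ -y₂, so the sum is ∞.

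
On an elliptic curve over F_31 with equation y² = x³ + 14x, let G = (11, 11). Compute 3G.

Repeated addition: build up to 3G.
2G: tangent at (11, 11): λ = (3·11² + 14)/(2·11) ≡ 5/22. 22⁻¹ ≡ 24 (mod 31) since 22·24 = 528 ≡ 1, so λ ≡ 5·24 ≡ 27.
  x = λ² - 11 - 11 = 729 - 22 ≡ 25; y = λ·(11 - 25) - 11 ≡ 14. → (25, 14)
3G: (25, 14) + (11, 11). λ = (11 - 14)/(11 - 25) ≡ 28/17 mod 31. 17⁻¹ ≡ 11 (mod 31) since 17·11 = 187 ≡ 1, so λ ≡ 29.
  x = λ² - 25 - 11 = 841 - 36 ≡ 30; y = λ·(25 - 30) - 14 ≡ 27. → (30, 27)

(30, 27)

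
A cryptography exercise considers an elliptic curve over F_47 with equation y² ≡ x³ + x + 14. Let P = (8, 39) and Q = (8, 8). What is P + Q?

The two points share x = 8 and their y-coordinates satisfy 39 + 8 ≡ 0 (mod 47), so they are inverses. Their sum is 𝒪.

O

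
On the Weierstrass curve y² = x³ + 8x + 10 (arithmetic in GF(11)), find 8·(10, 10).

(10, 10)

Write Q = (10, 10).
Repeated addition: build up to 8Q.
2Q: tangent at (10, 10): λ = (3·10² + 8)/(2·10) ≡ 0/9. 9⁻¹ ≡ 5 (mod 11), so λ ≡ 0·5 ≡ 0.
  x = λ² - 10 - 10 = 0 - 20 ≡ 2; y = λ·(10 - 2) - 10 ≡ 1. → (2, 1)
3Q: (2, 1) + (10, 10). λ = (10 - 1)/(10 - 2) ≡ 9/8 mod 11. 8⁻¹ ≡ 7 (mod 11), so λ ≡ 8.
  x = λ² - 2 - 10 = 64 - 12 ≡ 8; y = λ·(2 - 8) - 1 ≡ 6. → (8, 6)
4Q: (8, 6) + (10, 10). λ = (10 - 6)/(10 - 8) ≡ 4/2 mod 11. 2⁻¹ ≡ 6 (mod 11) since 2·6 = 12 ≡ 1, so λ ≡ 2.
  x = λ² - 8 - 10 = 4 - 18 ≡ 8; y = λ·(8 - 8) - 6 ≡ 5. → (8, 5)
5Q: (8, 5) + (10, 10). λ = (10 - 5)/(10 - 8) ≡ 5/2 mod 11. 2⁻¹ ≡ 6 (mod 11), so λ ≡ 8.
  x = λ² - 8 - 10 = 64 - 18 ≡ 2; y = λ·(8 - 2) - 5 ≡ 10. → (2, 10)
6Q: (2, 10) + (10, 10). λ = (10 - 10)/(10 - 2) ≡ 0/8 mod 11. 8⁻¹ ≡ 7 (mod 11), so λ ≡ 0.
  x = λ² - 2 - 10 = 0 - 12 ≡ 10; y = λ·(2 - 10) - 10 ≡ 1. → (10, 1)
7Q: (10, 1) + (10, 10): same x and y₁ ≡ -y₂, so the sum is 𝒪.
8Q: 𝒪 + (10, 10) = (10, 10) (identity).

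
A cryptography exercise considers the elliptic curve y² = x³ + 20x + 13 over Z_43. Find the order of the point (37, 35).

2P: tangent at (37, 35): λ = (3·37² + 20)/(2·35) ≡ 42/27. 27⁻¹ ≡ 8 (mod 43), so λ ≡ 42·8 ≡ 35.
  x = λ² - 37 - 37 = 1225 - 74 ≡ 33; y = λ·(37 - 33) - 35 ≡ 19. → (33, 19)
3P: (33, 19) + (37, 35). λ = (35 - 19)/(37 - 33) ≡ 16/4 mod 43. 4⁻¹ ≡ 11 (mod 43) since 4·11 = 44 ≡ 1, so λ ≡ 4.
  x = λ² - 33 - 37 = 16 - 70 ≡ 32; y = λ·(33 - 32) - 19 ≡ 28. → (32, 28)
4P: (32, 28) + (37, 35). λ = (35 - 28)/(37 - 32) ≡ 7/5 mod 43. 5⁻¹ ≡ 26 (mod 43), so λ ≡ 10.
  x = λ² - 32 - 37 = 100 - 69 ≡ 31; y = λ·(32 - 31) - 28 ≡ 25. → (31, 25)
5P: (31, 25) + (37, 35). λ = (35 - 25)/(37 - 31) ≡ 10/6 mod 43. 6⁻¹ ≡ 36 (mod 43), so λ ≡ 16.
  x = λ² - 31 - 37 = 256 - 68 ≡ 16; y = λ·(31 - 16) - 25 ≡ 0. → (16, 0)
6P: (16, 0) + (37, 35). λ = (35 - 0)/(37 - 16) ≡ 35/21 mod 43. 21⁻¹ ≡ 41 (mod 43), so λ ≡ 16.
  x = λ² - 16 - 37 = 256 - 53 ≡ 31; y = λ·(16 - 31) - 0 ≡ 18. → (31, 18)
7P: (31, 18) + (37, 35). λ = (35 - 18)/(37 - 31) ≡ 17/6 mod 43. 6⁻¹ ≡ 36 (mod 43), so λ ≡ 10.
  x = λ² - 31 - 37 = 100 - 68 ≡ 32; y = λ·(31 - 32) - 18 ≡ 15. → (32, 15)
8P: (32, 15) + (37, 35). λ = (35 - 15)/(37 - 32) ≡ 20/5 mod 43. 5⁻¹ ≡ 26 (mod 43), so λ ≡ 4.
  x = λ² - 32 - 37 = 16 - 69 ≡ 33; y = λ·(32 - 33) - 15 ≡ 24. → (33, 24)
9P: (33, 24) + (37, 35). λ = (35 - 24)/(37 - 33) ≡ 11/4 mod 43. 4⁻¹ ≡ 11 (mod 43), so λ ≡ 35.
  x = λ² - 33 - 37 = 1225 - 70 ≡ 37; y = λ·(33 - 37) - 24 ≡ 8. → (37, 8)
10P: (37, 8) + (37, 35): same x and y₁ ≡ -y₂, so the sum is the point at infinity.
10P = the point at infinity, so the order is 10.

10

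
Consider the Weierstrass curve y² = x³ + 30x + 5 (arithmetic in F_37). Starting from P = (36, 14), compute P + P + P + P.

(36, 14)

Double-and-add on 4 = (100)₂. Start with P = (36, 14) for the leading 1-bit.
double: tangent at (36, 14): λ = (3·36² + 30)/(2·14) ≡ 33/28. 28⁻¹ ≡ 4 (mod 37) since 28·4 = 112 ≡ 1, so λ ≡ 33·4 ≡ 21.
  x = λ² - 36 - 36 = 441 - 72 ≡ 36; y = λ·(36 - 36) - 14 ≡ 23. → (36, 23)
double: tangent at (36, 23): λ = (3·36² + 30)/(2·23) ≡ 33/9. 9⁻¹ ≡ 33 (mod 37), so λ ≡ 33·33 ≡ 16.
  x = λ² - 36 - 36 = 256 - 72 ≡ 36; y = λ·(36 - 36) - 23 ≡ 14. → (36, 14)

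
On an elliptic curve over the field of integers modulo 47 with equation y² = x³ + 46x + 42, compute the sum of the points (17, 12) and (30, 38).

(4, 14)

(17, 12) + (30, 38). λ = (38 - 12)/(30 - 17) ≡ 26/13 mod 47. 13⁻¹ ≡ 29 (mod 47) since 13·29 = 377 ≡ 1, so λ ≡ 2.
  x = λ² - 17 - 30 = 4 - 47 ≡ 4; y = λ·(17 - 4) - 12 ≡ 14. → (4, 14)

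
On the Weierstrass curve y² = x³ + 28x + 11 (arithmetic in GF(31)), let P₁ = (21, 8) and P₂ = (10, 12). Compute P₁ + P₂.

(21, 8) + (10, 12). λ = (12 - 8)/(10 - 21) ≡ 4/20 mod 31. 20⁻¹ ≡ 14 (mod 31) since 20·14 = 280 ≡ 1, so λ ≡ 25.
  x = λ² - 21 - 10 = 625 - 31 ≡ 5; y = λ·(21 - 5) - 8 ≡ 20. → (5, 20)

(5, 20)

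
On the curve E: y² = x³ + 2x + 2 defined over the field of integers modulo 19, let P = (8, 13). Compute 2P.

tangent at (8, 13): λ = (3·8² + 2)/(2·13) ≡ 4/7. 7⁻¹ ≡ 11 (mod 19), so λ ≡ 4·11 ≡ 6.
  x = λ² - 8 - 8 = 36 - 16 ≡ 1; y = λ·(8 - 1) - 13 ≡ 10. → (1, 10)

(1, 10)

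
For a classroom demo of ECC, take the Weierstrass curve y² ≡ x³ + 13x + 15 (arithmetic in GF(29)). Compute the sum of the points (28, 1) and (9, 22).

(28, 1) + (9, 22). λ = (22 - 1)/(9 - 28) ≡ 21/10 mod 29. 10⁻¹ ≡ 3 (mod 29) since 10·3 = 30 ≡ 1, so λ ≡ 5.
  x = λ² - 28 - 9 = 25 - 37 ≡ 17; y = λ·(28 - 17) - 1 ≡ 25. → (17, 25)

(17, 25)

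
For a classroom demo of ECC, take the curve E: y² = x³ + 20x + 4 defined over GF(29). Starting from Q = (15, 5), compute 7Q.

(15, 5)

Double-and-add on 7 = (111)₂. Start with Q = (15, 5) for the leading 1-bit.
double: tangent at (15, 5): λ = (3·15² + 20)/(2·5) ≡ 28/10. 10⁻¹ ≡ 3 (mod 29) since 10·3 = 30 ≡ 1, so λ ≡ 28·3 ≡ 26.
  x = λ² - 15 - 15 = 676 - 30 ≡ 8; y = λ·(15 - 8) - 5 ≡ 3. → (8, 3)
add Q: (8, 3) + (15, 5). λ = (5 - 3)/(15 - 8) ≡ 2/7 mod 29. 7⁻¹ ≡ 25 (mod 29), so λ ≡ 21.
  x = λ² - 8 - 15 = 441 - 23 ≡ 12; y = λ·(8 - 12) - 3 ≡ 0. → (12, 0)
double: (12, 0) + (12, 0): same x and y₁ ≡ -y₂, so the sum is ∞.
add Q: ∞ + (15, 5) = (15, 5) (identity).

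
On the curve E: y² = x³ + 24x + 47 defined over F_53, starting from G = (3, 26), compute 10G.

O

Repeated addition: build up to 10G.
2G: tangent at (3, 26): λ = (3·3² + 24)/(2·26) ≡ 51/52. 52⁻¹ ≡ 52 (mod 53) since 52·52 = 2704 ≡ 1, so λ ≡ 51·52 ≡ 2.
  x = λ² - 3 - 3 = 4 - 6 ≡ 51; y = λ·(3 - 51) - 26 ≡ 37. → (51, 37)
3G: (51, 37) + (3, 26). λ = (26 - 37)/(3 - 51) ≡ 42/5 mod 53. 5⁻¹ ≡ 32 (mod 53), so λ ≡ 19.
  x = λ² - 51 - 3 = 361 - 54 ≡ 42; y = λ·(51 - 42) - 37 ≡ 28. → (42, 28)
4G: (42, 28) + (3, 26). λ = (26 - 28)/(3 - 42) ≡ 51/14 mod 53. 14⁻¹ ≡ 19 (mod 53), so λ ≡ 15.
  x = λ² - 42 - 3 = 225 - 45 ≡ 21; y = λ·(42 - 21) - 28 ≡ 22. → (21, 22)
5G: (21, 22) + (3, 26). λ = (26 - 22)/(3 - 21) ≡ 4/35 mod 53. 35⁻¹ ≡ 50 (mod 53), so λ ≡ 41.
  x = λ² - 21 - 3 = 1681 - 24 ≡ 14; y = λ·(21 - 14) - 22 ≡ 0. → (14, 0)
6G: (14, 0) + (3, 26). λ = (26 - 0)/(3 - 14) ≡ 26/42 mod 53. 42⁻¹ ≡ 24 (mod 53), so λ ≡ 41.
  x = λ² - 14 - 3 = 1681 - 17 ≡ 21; y = λ·(14 - 21) - 0 ≡ 31. → (21, 31)
7G: (21, 31) + (3, 26). λ = (26 - 31)/(3 - 21) ≡ 48/35 mod 53. 35⁻¹ ≡ 50 (mod 53) since 35·50 = 1750 ≡ 1, so λ ≡ 15.
  x = λ² - 21 - 3 = 225 - 24 ≡ 42; y = λ·(21 - 42) - 31 ≡ 25. → (42, 25)
8G: (42, 25) + (3, 26). λ = (26 - 25)/(3 - 42) ≡ 1/14 mod 53. 14⁻¹ ≡ 19 (mod 53) since 14·19 = 266 ≡ 1, so λ ≡ 19.
  x = λ² - 42 - 3 = 361 - 45 ≡ 51; y = λ·(42 - 51) - 25 ≡ 16. → (51, 16)
9G: (51, 16) + (3, 26). λ = (26 - 16)/(3 - 51) ≡ 10/5 mod 53. 5⁻¹ ≡ 32 (mod 53), so λ ≡ 2.
  x = λ² - 51 - 3 = 4 - 54 ≡ 3; y = λ·(51 - 3) - 16 ≡ 27. → (3, 27)
10G: (3, 27) + (3, 26): same x and y₁ ≡ -y₂, so the sum is 𝒪.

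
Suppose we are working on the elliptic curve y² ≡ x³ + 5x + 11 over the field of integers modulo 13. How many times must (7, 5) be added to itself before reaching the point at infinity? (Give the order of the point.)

5

2P: tangent at (7, 5): λ = (3·7² + 5)/(2·5) ≡ 9/10. 10⁻¹ ≡ 4 (mod 13), so λ ≡ 9·4 ≡ 10.
  x = λ² - 7 - 7 = 100 - 14 ≡ 8; y = λ·(7 - 8) - 5 ≡ 11. → (8, 11)
3P: (8, 11) + (7, 5). λ = (5 - 11)/(7 - 8) ≡ 7/12 mod 13. 12⁻¹ ≡ 12 (mod 13), so λ ≡ 6.
  x = λ² - 8 - 7 = 36 - 15 ≡ 8; y = λ·(8 - 8) - 11 ≡ 2. → (8, 2)
4P: (8, 2) + (7, 5). λ = (5 - 2)/(7 - 8) ≡ 3/12 mod 13. 12⁻¹ ≡ 12 (mod 13) since 12·12 = 144 ≡ 1, so λ ≡ 10.
  x = λ² - 8 - 7 = 100 - 15 ≡ 7; y = λ·(8 - 7) - 2 ≡ 8. → (7, 8)
5P: (7, 8) + (7, 5): same x and y₁ ≡ -y₂, so the sum is the point at infinity.
5P = the point at infinity, so the order is 5.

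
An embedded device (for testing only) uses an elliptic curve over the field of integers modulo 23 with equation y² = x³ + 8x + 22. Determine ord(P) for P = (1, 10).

2P: tangent at (1, 10): λ = (3·1² + 8)/(2·10) ≡ 11/20. 20⁻¹ ≡ 15 (mod 23), so λ ≡ 11·15 ≡ 4.
  x = λ² - 1 - 1 = 16 - 2 ≡ 14; y = λ·(1 - 14) - 10 ≡ 7. → (14, 7)
3P: (14, 7) + (1, 10). λ = (10 - 7)/(1 - 14) ≡ 3/10 mod 23. 10⁻¹ ≡ 7 (mod 23) since 10·7 = 70 ≡ 1, so λ ≡ 21.
  x = λ² - 14 - 1 = 441 - 15 ≡ 12; y = λ·(14 - 12) - 7 ≡ 12. → (12, 12)
4P: (12, 12) + (1, 10). λ = (10 - 12)/(1 - 12) ≡ 21/12 mod 23. 12⁻¹ ≡ 2 (mod 23), so λ ≡ 19.
  x = λ² - 12 - 1 = 361 - 13 ≡ 3; y = λ·(12 - 3) - 12 ≡ 21. → (3, 21)
5P: (3, 21) + (1, 10). λ = (10 - 21)/(1 - 3) ≡ 12/21 mod 23. 21⁻¹ ≡ 11 (mod 23) since 21·11 = 231 ≡ 1, so λ ≡ 17.
  x = λ² - 3 - 1 = 289 - 4 ≡ 9; y = λ·(3 - 9) - 21 ≡ 15. → (9, 15)
6P: (9, 15) + (1, 10). λ = (10 - 15)/(1 - 9) ≡ 18/15 mod 23. 15⁻¹ ≡ 20 (mod 23), so λ ≡ 15.
  x = λ² - 9 - 1 = 225 - 10 ≡ 8; y = λ·(9 - 8) - 15 ≡ 0. → (8, 0)
7P: (8, 0) + (1, 10). λ = (10 - 0)/(1 - 8) ≡ 10/16 mod 23. 16⁻¹ ≡ 13 (mod 23), so λ ≡ 15.
  x = λ² - 8 - 1 = 225 - 9 ≡ 9; y = λ·(8 - 9) - 0 ≡ 8. → (9, 8)
8P: (9, 8) + (1, 10). λ = (10 - 8)/(1 - 9) ≡ 2/15 mod 23. 15⁻¹ ≡ 20 (mod 23), so λ ≡ 17.
  x = λ² - 9 - 1 = 289 - 10 ≡ 3; y = λ·(9 - 3) - 8 ≡ 2. → (3, 2)
9P: (3, 2) + (1, 10). λ = (10 - 2)/(1 - 3) ≡ 8/21 mod 23. 21⁻¹ ≡ 11 (mod 23) since 21·11 = 231 ≡ 1, so λ ≡ 19.
  x = λ² - 3 - 1 = 361 - 4 ≡ 12; y = λ·(3 - 12) - 2 ≡ 11. → (12, 11)
10P: (12, 11) + (1, 10). λ = (10 - 11)/(1 - 12) ≡ 22/12 mod 23. 12⁻¹ ≡ 2 (mod 23), so λ ≡ 21.
  x = λ² - 12 - 1 = 441 - 13 ≡ 14; y = λ·(12 - 14) - 11 ≡ 16. → (14, 16)
11P: (14, 16) + (1, 10). λ = (10 - 16)/(1 - 14) ≡ 17/10 mod 23. 10⁻¹ ≡ 7 (mod 23), so λ ≡ 4.
  x = λ² - 14 - 1 = 16 - 15 ≡ 1; y = λ·(14 - 1) - 16 ≡ 13. → (1, 13)
12P: (1, 13) + (1, 10): same x and y₁ ≡ -y₂, so the sum is ∞.
12P = ∞, so the order is 12.

12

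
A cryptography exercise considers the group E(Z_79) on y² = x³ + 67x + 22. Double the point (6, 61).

(39, 27)

tangent at (6, 61): λ = (3·6² + 67)/(2·61) ≡ 17/43. 43⁻¹ ≡ 68 (mod 79), so λ ≡ 17·68 ≡ 50.
  x = λ² - 6 - 6 = 2500 - 12 ≡ 39; y = λ·(6 - 39) - 61 ≡ 27. → (39, 27)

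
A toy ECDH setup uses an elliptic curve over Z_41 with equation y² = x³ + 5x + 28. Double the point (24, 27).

tangent at (24, 27): λ = (3·24² + 5)/(2·27) ≡ 11/13. 13⁻¹ ≡ 19 (mod 41), so λ ≡ 11·19 ≡ 4.
  x = λ² - 24 - 24 = 16 - 48 ≡ 9; y = λ·(24 - 9) - 27 ≡ 33. → (9, 33)

(9, 33)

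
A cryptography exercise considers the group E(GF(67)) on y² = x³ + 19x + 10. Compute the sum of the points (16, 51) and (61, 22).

(16, 51) + (61, 22). λ = (22 - 51)/(61 - 16) ≡ 38/45 mod 67. 45⁻¹ ≡ 3 (mod 67), so λ ≡ 47.
  x = λ² - 16 - 61 = 2209 - 77 ≡ 55; y = λ·(16 - 55) - 51 ≡ 59. → (55, 59)

(55, 59)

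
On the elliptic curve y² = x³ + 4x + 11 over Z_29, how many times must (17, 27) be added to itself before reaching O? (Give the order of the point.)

6

2P: tangent at (17, 27): λ = (3·17² + 4)/(2·27) ≡ 1/25. 25⁻¹ ≡ 7 (mod 29), so λ ≡ 1·7 ≡ 7.
  x = λ² - 17 - 17 = 49 - 34 ≡ 15; y = λ·(17 - 15) - 27 ≡ 16. → (15, 16)
3P: (15, 16) + (17, 27). λ = (27 - 16)/(17 - 15) ≡ 11/2 mod 29. 2⁻¹ ≡ 15 (mod 29), so λ ≡ 20.
  x = λ² - 15 - 17 = 400 - 32 ≡ 20; y = λ·(15 - 20) - 16 ≡ 0. → (20, 0)
4P: (20, 0) + (17, 27). λ = (27 - 0)/(17 - 20) ≡ 27/26 mod 29. 26⁻¹ ≡ 19 (mod 29), so λ ≡ 20.
  x = λ² - 20 - 17 = 400 - 37 ≡ 15; y = λ·(20 - 15) - 0 ≡ 13. → (15, 13)
5P: (15, 13) + (17, 27). λ = (27 - 13)/(17 - 15) ≡ 14/2 mod 29. 2⁻¹ ≡ 15 (mod 29), so λ ≡ 7.
  x = λ² - 15 - 17 = 49 - 32 ≡ 17; y = λ·(15 - 17) - 13 ≡ 2. → (17, 2)
6P: (17, 2) + (17, 27): same x and y₁ ≡ -y₂, so the sum is O.
6P = O, so the order is 6.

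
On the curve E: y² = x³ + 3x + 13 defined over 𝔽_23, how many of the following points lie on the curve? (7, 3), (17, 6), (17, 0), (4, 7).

(7, 3): 3² ≡ 9, rhs ≡ 9 → on.
(17, 6): 6² ≡ 13, rhs ≡ 9 → off.
(17, 0): 0² ≡ 0, rhs ≡ 9 → off.
(4, 7): 7² ≡ 3, rhs ≡ 20 → off.

1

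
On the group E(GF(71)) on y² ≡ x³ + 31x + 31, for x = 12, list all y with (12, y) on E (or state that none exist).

1, 70

x³ + 31x + 31 = 2131 ≡ 1 (mod 71).
Square roots of 1 mod 71: 1 and 70 (since 1² = 1 ≡ 1).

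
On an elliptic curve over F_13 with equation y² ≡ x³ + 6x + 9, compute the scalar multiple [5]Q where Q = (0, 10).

Repeated addition: build up to 5Q.
2Q: tangent at (0, 10): λ = (3·0² + 6)/(2·10) ≡ 6/7. 7⁻¹ ≡ 2 (mod 13), so λ ≡ 6·2 ≡ 12.
  x = λ² - 0 - 0 = 144 - 0 ≡ 1; y = λ·(0 - 1) - 10 ≡ 4. → (1, 4)
3Q: (1, 4) + (0, 10). λ = (10 - 4)/(0 - 1) ≡ 6/12 mod 13. 12⁻¹ ≡ 12 (mod 13), so λ ≡ 7.
  x = λ² - 1 - 0 = 49 - 1 ≡ 9; y = λ·(1 - 9) - 4 ≡ 5. → (9, 5)
4Q: (9, 5) + (0, 10). λ = (10 - 5)/(0 - 9) ≡ 5/4 mod 13. 4⁻¹ ≡ 10 (mod 13), so λ ≡ 11.
  x = λ² - 9 - 0 = 121 - 9 ≡ 8; y = λ·(9 - 8) - 5 ≡ 6. → (8, 6)
5Q: (8, 6) + (0, 10). λ = (10 - 6)/(0 - 8) ≡ 4/5 mod 13. 5⁻¹ ≡ 8 (mod 13), so λ ≡ 6.
  x = λ² - 8 - 0 = 36 - 8 ≡ 2; y = λ·(8 - 2) - 6 ≡ 4. → (2, 4)

(2, 4)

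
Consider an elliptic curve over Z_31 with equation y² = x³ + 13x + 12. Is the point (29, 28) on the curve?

y² = 28² ≡ 9; x³ + 13x + 12 = 24778 ≡ 9 (mod 31). 9 = 9.

yes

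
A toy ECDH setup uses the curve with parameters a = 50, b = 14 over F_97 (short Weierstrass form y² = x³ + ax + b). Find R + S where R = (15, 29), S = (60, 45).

(33, 81)

(15, 29) + (60, 45). λ = (45 - 29)/(60 - 15) ≡ 16/45 mod 97. 45⁻¹ ≡ 69 (mod 97) since 45·69 = 3105 ≡ 1, so λ ≡ 37.
  x = λ² - 15 - 60 = 1369 - 75 ≡ 33; y = λ·(15 - 33) - 29 ≡ 81. → (33, 81)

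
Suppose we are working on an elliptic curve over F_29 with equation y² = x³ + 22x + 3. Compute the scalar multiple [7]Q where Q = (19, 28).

(20, 27)

Repeated addition: build up to 7Q.
2Q: tangent at (19, 28): λ = (3·19² + 22)/(2·28) ≡ 3/27. 27⁻¹ ≡ 14 (mod 29), so λ ≡ 3·14 ≡ 13.
  x = λ² - 19 - 19 = 169 - 38 ≡ 15; y = λ·(19 - 15) - 28 ≡ 24. → (15, 24)
3Q: (15, 24) + (19, 28). λ = (28 - 24)/(19 - 15) ≡ 4/4 mod 29. 4⁻¹ ≡ 22 (mod 29) since 4·22 = 88 ≡ 1, so λ ≡ 1.
  x = λ² - 15 - 19 = 1 - 34 ≡ 25; y = λ·(15 - 25) - 24 ≡ 24. → (25, 24)
4Q: (25, 24) + (19, 28). λ = (28 - 24)/(19 - 25) ≡ 4/23 mod 29. 23⁻¹ ≡ 24 (mod 29), so λ ≡ 9.
  x = λ² - 25 - 19 = 81 - 44 ≡ 8; y = λ·(25 - 8) - 24 ≡ 13. → (8, 13)
5Q: (8, 13) + (19, 28). λ = (28 - 13)/(19 - 8) ≡ 15/11 mod 29. 11⁻¹ ≡ 8 (mod 29) since 11·8 = 88 ≡ 1, so λ ≡ 4.
  x = λ² - 8 - 19 = 16 - 27 ≡ 18; y = λ·(8 - 18) - 13 ≡ 5. → (18, 5)
6Q: (18, 5) + (19, 28). λ = (28 - 5)/(19 - 18) ≡ 23/1 mod 29. 1⁻¹ ≡ 1 (mod 29), so λ ≡ 23.
  x = λ² - 18 - 19 = 529 - 37 ≡ 28; y = λ·(18 - 28) - 5 ≡ 26. → (28, 26)
7Q: (28, 26) + (19, 28). λ = (28 - 26)/(19 - 28) ≡ 2/20 mod 29. 20⁻¹ ≡ 16 (mod 29) since 20·16 = 320 ≡ 1, so λ ≡ 3.
  x = λ² - 28 - 19 = 9 - 47 ≡ 20; y = λ·(28 - 20) - 26 ≡ 27. → (20, 27)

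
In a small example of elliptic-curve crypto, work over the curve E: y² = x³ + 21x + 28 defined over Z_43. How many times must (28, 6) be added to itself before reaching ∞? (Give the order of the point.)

12

2P: tangent at (28, 6): λ = (3·28² + 21)/(2·6) ≡ 8/12. 12⁻¹ ≡ 18 (mod 43), so λ ≡ 8·18 ≡ 15.
  x = λ² - 28 - 28 = 225 - 56 ≡ 40; y = λ·(28 - 40) - 6 ≡ 29. → (40, 29)
3P: (40, 29) + (28, 6). λ = (6 - 29)/(28 - 40) ≡ 20/31 mod 43. 31⁻¹ ≡ 25 (mod 43) since 31·25 = 775 ≡ 1, so λ ≡ 27.
  x = λ² - 40 - 28 = 729 - 68 ≡ 16; y = λ·(40 - 16) - 29 ≡ 17. → (16, 17)
4P: (16, 17) + (28, 6). λ = (6 - 17)/(28 - 16) ≡ 32/12 mod 43. 12⁻¹ ≡ 18 (mod 43), so λ ≡ 17.
  x = λ² - 16 - 28 = 289 - 44 ≡ 30; y = λ·(16 - 30) - 17 ≡ 3. → (30, 3)
5P: (30, 3) + (28, 6). λ = (6 - 3)/(28 - 30) ≡ 3/41 mod 43. 41⁻¹ ≡ 21 (mod 43) since 41·21 = 861 ≡ 1, so λ ≡ 20.
  x = λ² - 30 - 28 = 400 - 58 ≡ 41; y = λ·(30 - 41) - 3 ≡ 35. → (41, 35)
6P: (41, 35) + (28, 6). λ = (6 - 35)/(28 - 41) ≡ 14/30 mod 43. 30⁻¹ ≡ 33 (mod 43), so λ ≡ 32.
  x = λ² - 41 - 28 = 1024 - 69 ≡ 9; y = λ·(41 - 9) - 35 ≡ 0. → (9, 0)
7P: (9, 0) + (28, 6). λ = (6 - 0)/(28 - 9) ≡ 6/19 mod 43. 19⁻¹ ≡ 34 (mod 43) since 19·34 = 646 ≡ 1, so λ ≡ 32.
  x = λ² - 9 - 28 = 1024 - 37 ≡ 41; y = λ·(9 - 41) - 0 ≡ 8. → (41, 8)
8P: (41, 8) + (28, 6). λ = (6 - 8)/(28 - 41) ≡ 41/30 mod 43. 30⁻¹ ≡ 33 (mod 43), so λ ≡ 20.
  x = λ² - 41 - 28 = 400 - 69 ≡ 30; y = λ·(41 - 30) - 8 ≡ 40. → (30, 40)
9P: (30, 40) + (28, 6). λ = (6 - 40)/(28 - 30) ≡ 9/41 mod 43. 41⁻¹ ≡ 21 (mod 43), so λ ≡ 17.
  x = λ² - 30 - 28 = 289 - 58 ≡ 16; y = λ·(30 - 16) - 40 ≡ 26. → (16, 26)
10P: (16, 26) + (28, 6). λ = (6 - 26)/(28 - 16) ≡ 23/12 mod 43. 12⁻¹ ≡ 18 (mod 43), so λ ≡ 27.
  x = λ² - 16 - 28 = 729 - 44 ≡ 40; y = λ·(16 - 40) - 26 ≡ 14. → (40, 14)
11P: (40, 14) + (28, 6). λ = (6 - 14)/(28 - 40) ≡ 35/31 mod 43. 31⁻¹ ≡ 25 (mod 43) since 31·25 = 775 ≡ 1, so λ ≡ 15.
  x = λ² - 40 - 28 = 225 - 68 ≡ 28; y = λ·(40 - 28) - 14 ≡ 37. → (28, 37)
12P: (28, 37) + (28, 6): same x and y₁ ≡ -y₂, so the sum is ∞.
12P = ∞, so the order is 12.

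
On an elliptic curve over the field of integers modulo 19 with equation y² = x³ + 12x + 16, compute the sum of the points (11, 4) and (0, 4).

(8, 15)

(11, 4) + (0, 4). λ = (4 - 4)/(0 - 11) ≡ 0/8 mod 19. 8⁻¹ ≡ 12 (mod 19), so λ ≡ 0.
  x = λ² - 11 - 0 = 0 - 11 ≡ 8; y = λ·(11 - 8) - 4 ≡ 15. → (8, 15)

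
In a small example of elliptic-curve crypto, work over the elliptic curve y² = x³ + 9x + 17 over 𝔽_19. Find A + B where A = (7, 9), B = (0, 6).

(7, 9) + (0, 6). λ = (6 - 9)/(0 - 7) ≡ 16/12 mod 19. 12⁻¹ ≡ 8 (mod 19), so λ ≡ 14.
  x = λ² - 7 - 0 = 196 - 7 ≡ 18; y = λ·(7 - 18) - 9 ≡ 8. → (18, 8)

(18, 8)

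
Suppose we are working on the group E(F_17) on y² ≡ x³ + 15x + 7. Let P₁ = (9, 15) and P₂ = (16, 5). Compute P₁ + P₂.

(10, 1)

(9, 15) + (16, 5). λ = (5 - 15)/(16 - 9) ≡ 7/7 mod 17. 7⁻¹ ≡ 5 (mod 17), so λ ≡ 1.
  x = λ² - 9 - 16 = 1 - 25 ≡ 10; y = λ·(9 - 10) - 15 ≡ 1. → (10, 1)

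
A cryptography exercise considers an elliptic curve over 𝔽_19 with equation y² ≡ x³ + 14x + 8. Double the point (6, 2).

tangent at (6, 2): λ = (3·6² + 14)/(2·2) ≡ 8/4. 4⁻¹ ≡ 5 (mod 19) since 4·5 = 20 ≡ 1, so λ ≡ 8·5 ≡ 2.
  x = λ² - 6 - 6 = 4 - 12 ≡ 11; y = λ·(6 - 11) - 2 ≡ 7. → (11, 7)

(11, 7)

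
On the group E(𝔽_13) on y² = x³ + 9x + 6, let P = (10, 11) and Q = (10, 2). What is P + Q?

O

The two points share x = 10 and their y-coordinates satisfy 11 + 2 ≡ 0 (mod 13), so they are inverses. Their sum is O.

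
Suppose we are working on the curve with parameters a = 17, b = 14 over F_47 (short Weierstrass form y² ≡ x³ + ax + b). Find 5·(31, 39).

Write Q = (31, 39).
Double-and-add on 5 = (101)₂. Start with Q = (31, 39) for the leading 1-bit.
double: tangent at (31, 39): λ = (3·31² + 17)/(2·39) ≡ 33/31. 31⁻¹ ≡ 44 (mod 47) since 31·44 = 1364 ≡ 1, so λ ≡ 33·44 ≡ 42.
  x = λ² - 31 - 31 = 1764 - 62 ≡ 10; y = λ·(31 - 10) - 39 ≡ 44. → (10, 44)
double: tangent at (10, 44): λ = (3·10² + 17)/(2·44) ≡ 35/41. 41⁻¹ ≡ 39 (mod 47) since 41·39 = 1599 ≡ 1, so λ ≡ 35·39 ≡ 2.
  x = λ² - 10 - 10 = 4 - 20 ≡ 31; y = λ·(10 - 31) - 44 ≡ 8. → (31, 8)
add Q: (31, 8) + (31, 39): same x and y₁ ≡ -y₂, so the sum is the point at infinity.

O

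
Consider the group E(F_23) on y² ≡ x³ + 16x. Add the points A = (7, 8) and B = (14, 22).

(7, 8) + (14, 22). λ = (22 - 8)/(14 - 7) ≡ 14/7 mod 23. 7⁻¹ ≡ 10 (mod 23) since 7·10 = 70 ≡ 1, so λ ≡ 2.
  x = λ² - 7 - 14 = 4 - 21 ≡ 6; y = λ·(7 - 6) - 8 ≡ 17. → (6, 17)

(6, 17)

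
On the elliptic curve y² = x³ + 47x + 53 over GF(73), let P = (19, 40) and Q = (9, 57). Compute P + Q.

(53, 47)

(19, 40) + (9, 57). λ = (57 - 40)/(9 - 19) ≡ 17/63 mod 73. 63⁻¹ ≡ 51 (mod 73), so λ ≡ 64.
  x = λ² - 19 - 9 = 4096 - 28 ≡ 53; y = λ·(19 - 53) - 40 ≡ 47. → (53, 47)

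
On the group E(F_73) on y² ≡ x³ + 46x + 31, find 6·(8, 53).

Write P = (8, 53).
Repeated addition: build up to 6P.
2P: tangent at (8, 53): λ = (3·8² + 46)/(2·53) ≡ 19/33. 33⁻¹ ≡ 31 (mod 73), so λ ≡ 19·31 ≡ 5.
  x = λ² - 8 - 8 = 25 - 16 ≡ 9; y = λ·(8 - 9) - 53 ≡ 15. → (9, 15)
3P: (9, 15) + (8, 53). λ = (53 - 15)/(8 - 9) ≡ 38/72 mod 73. 72⁻¹ ≡ 72 (mod 73), so λ ≡ 35.
  x = λ² - 9 - 8 = 1225 - 17 ≡ 40; y = λ·(9 - 40) - 15 ≡ 68. → (40, 68)
4P: (40, 68) + (8, 53). λ = (53 - 68)/(8 - 40) ≡ 58/41 mod 73. 41⁻¹ ≡ 57 (mod 73), so λ ≡ 21.
  x = λ² - 40 - 8 = 441 - 48 ≡ 28; y = λ·(40 - 28) - 68 ≡ 38. → (28, 38)
5P: (28, 38) + (8, 53). λ = (53 - 38)/(8 - 28) ≡ 15/53 mod 73. 53⁻¹ ≡ 62 (mod 73) since 53·62 = 3286 ≡ 1, so λ ≡ 54.
  x = λ² - 28 - 8 = 2916 - 36 ≡ 33; y = λ·(28 - 33) - 38 ≡ 57. → (33, 57)
6P: (33, 57) + (8, 53). λ = (53 - 57)/(8 - 33) ≡ 69/48 mod 73. 48⁻¹ ≡ 35 (mod 73) since 48·35 = 1680 ≡ 1, so λ ≡ 6.
  x = λ² - 33 - 8 = 36 - 41 ≡ 68; y = λ·(33 - 68) - 57 ≡ 25. → (68, 25)

(68, 25)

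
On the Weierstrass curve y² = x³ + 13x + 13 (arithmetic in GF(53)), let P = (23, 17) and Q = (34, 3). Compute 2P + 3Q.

O

First 2P:
Repeated addition: build up to 2P.
2P: tangent at (23, 17): λ = (3·23² + 13)/(2·17) ≡ 10/34. 34⁻¹ ≡ 39 (mod 53), so λ ≡ 10·39 ≡ 19.
  x = λ² - 23 - 23 = 361 - 46 ≡ 50; y = λ·(23 - 50) - 17 ≡ 0. → (50, 0)
2P = (50, 0).
Next 3Q:
Repeated addition: build up to 3Q.
2Q: tangent at (34, 3): λ = (3·34² + 13)/(2·3) ≡ 36/6. 6⁻¹ ≡ 9 (mod 53), so λ ≡ 36·9 ≡ 6.
  x = λ² - 34 - 34 = 36 - 68 ≡ 21; y = λ·(34 - 21) - 3 ≡ 22. → (21, 22)
3Q: (21, 22) + (34, 3). λ = (3 - 22)/(34 - 21) ≡ 34/13 mod 53. 13⁻¹ ≡ 49 (mod 53) since 13·49 = 637 ≡ 1, so λ ≡ 23.
  x = λ² - 21 - 34 = 529 - 55 ≡ 50; y = λ·(21 - 50) - 22 ≡ 0. → (50, 0)
3Q = (50, 0).
Finally 2P + 3Q:
(50, 0) + (50, 0): same x and y₁ ≡ -y₂, so the sum is O.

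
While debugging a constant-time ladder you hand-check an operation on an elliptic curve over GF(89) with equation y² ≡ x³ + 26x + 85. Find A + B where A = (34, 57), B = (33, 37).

(34, 57) + (33, 37). λ = (37 - 57)/(33 - 34) ≡ 69/88 mod 89. 88⁻¹ ≡ 88 (mod 89), so λ ≡ 20.
  x = λ² - 34 - 33 = 400 - 67 ≡ 66; y = λ·(34 - 66) - 57 ≡ 15. → (66, 15)

(66, 15)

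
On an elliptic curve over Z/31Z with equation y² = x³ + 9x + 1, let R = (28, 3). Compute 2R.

tangent at (28, 3): λ = (3·28² + 9)/(2·3) ≡ 5/6. 6⁻¹ ≡ 26 (mod 31), so λ ≡ 5·26 ≡ 6.
  x = λ² - 28 - 28 = 36 - 56 ≡ 11; y = λ·(28 - 11) - 3 ≡ 6. → (11, 6)

(11, 6)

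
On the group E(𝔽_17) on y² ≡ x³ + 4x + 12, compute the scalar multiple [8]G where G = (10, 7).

Double-and-add on 8 = (1000)₂. Start with G = (10, 7) for the leading 1-bit.
double: tangent at (10, 7): λ = (3·10² + 4)/(2·7) ≡ 15/14. 14⁻¹ ≡ 11 (mod 17) since 14·11 = 154 ≡ 1, so λ ≡ 15·11 ≡ 12.
  x = λ² - 10 - 10 = 144 - 20 ≡ 5; y = λ·(10 - 5) - 7 ≡ 2. → (5, 2)
double: tangent at (5, 2): λ = (3·5² + 4)/(2·2) ≡ 11/4. 4⁻¹ ≡ 13 (mod 17), so λ ≡ 11·13 ≡ 7.
  x = λ² - 5 - 5 = 49 - 10 ≡ 5; y = λ·(5 - 5) - 2 ≡ 15. → (5, 15)
double: tangent at (5, 15): λ = (3·5² + 4)/(2·15) ≡ 11/13. 13⁻¹ ≡ 4 (mod 17), so λ ≡ 11·4 ≡ 10.
  x = λ² - 5 - 5 = 100 - 10 ≡ 5; y = λ·(5 - 5) - 15 ≡ 2. → (5, 2)

(5, 2)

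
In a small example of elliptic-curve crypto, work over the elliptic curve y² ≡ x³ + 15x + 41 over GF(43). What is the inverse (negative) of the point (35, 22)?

-(35, 22) = (35, -22 mod 43) = (35, 21).

(35, 21)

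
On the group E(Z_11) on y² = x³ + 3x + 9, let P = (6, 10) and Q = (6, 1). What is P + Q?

O

The two points share x = 6 and their y-coordinates satisfy 10 + 1 ≡ 0 (mod 11), so they are inverses. Their sum is ∞.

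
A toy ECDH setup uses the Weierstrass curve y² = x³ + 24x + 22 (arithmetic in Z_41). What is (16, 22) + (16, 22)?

tangent at (16, 22): λ = (3·16² + 24)/(2·22) ≡ 13/3. 3⁻¹ ≡ 14 (mod 41), so λ ≡ 13·14 ≡ 18.
  x = λ² - 16 - 16 = 324 - 32 ≡ 5; y = λ·(16 - 5) - 22 ≡ 12. → (5, 12)

(5, 12)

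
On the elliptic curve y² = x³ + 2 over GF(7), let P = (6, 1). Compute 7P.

(6, 1)

Double-and-add on 7 = (111)₂. Start with P = (6, 1) for the leading 1-bit.
double: tangent at (6, 1): λ = (3·6² + 0)/(2·1) ≡ 3/2. 2⁻¹ ≡ 4 (mod 7) since 2·4 = 8 ≡ 1, so λ ≡ 3·4 ≡ 5.
  x = λ² - 6 - 6 = 25 - 12 ≡ 6; y = λ·(6 - 6) - 1 ≡ 6. → (6, 6)
add P: (6, 6) + (6, 1): same x and y₁ ≡ -y₂, so the sum is the point at infinity.
double: the point at infinity + the point at infinity = the point at infinity (identity).
add P: the point at infinity + (6, 1) = (6, 1) (identity).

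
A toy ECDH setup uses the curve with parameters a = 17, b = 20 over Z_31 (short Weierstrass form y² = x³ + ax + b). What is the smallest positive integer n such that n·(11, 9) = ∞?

5

2P: tangent at (11, 9): λ = (3·11² + 17)/(2·9) ≡ 8/18. 18⁻¹ ≡ 19 (mod 31) since 18·19 = 342 ≡ 1, so λ ≡ 8·19 ≡ 28.
  x = λ² - 11 - 11 = 784 - 22 ≡ 18; y = λ·(11 - 18) - 9 ≡ 12. → (18, 12)
3P: (18, 12) + (11, 9). λ = (9 - 12)/(11 - 18) ≡ 28/24 mod 31. 24⁻¹ ≡ 22 (mod 31), so λ ≡ 27.
  x = λ² - 18 - 11 = 729 - 29 ≡ 18; y = λ·(18 - 18) - 12 ≡ 19. → (18, 19)
4P: (18, 19) + (11, 9). λ = (9 - 19)/(11 - 18) ≡ 21/24 mod 31. 24⁻¹ ≡ 22 (mod 31), so λ ≡ 28.
  x = λ² - 18 - 11 = 784 - 29 ≡ 11; y = λ·(18 - 11) - 19 ≡ 22. → (11, 22)
5P: (11, 22) + (11, 9): same x and y₁ ≡ -y₂, so the sum is ∞.
5P = ∞, so the order is 5.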